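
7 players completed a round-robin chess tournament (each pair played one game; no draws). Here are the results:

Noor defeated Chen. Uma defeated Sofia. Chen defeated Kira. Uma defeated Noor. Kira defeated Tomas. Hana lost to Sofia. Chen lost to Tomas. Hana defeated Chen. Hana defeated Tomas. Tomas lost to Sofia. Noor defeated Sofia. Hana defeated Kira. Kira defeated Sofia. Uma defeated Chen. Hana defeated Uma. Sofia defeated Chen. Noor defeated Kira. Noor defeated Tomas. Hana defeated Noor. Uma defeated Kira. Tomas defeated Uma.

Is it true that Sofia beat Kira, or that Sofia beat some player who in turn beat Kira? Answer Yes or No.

Sofia did not beat Kira directly.
Sofia beat Hana, Chen, Tomas. Of those, Hana beat Kira.

Yes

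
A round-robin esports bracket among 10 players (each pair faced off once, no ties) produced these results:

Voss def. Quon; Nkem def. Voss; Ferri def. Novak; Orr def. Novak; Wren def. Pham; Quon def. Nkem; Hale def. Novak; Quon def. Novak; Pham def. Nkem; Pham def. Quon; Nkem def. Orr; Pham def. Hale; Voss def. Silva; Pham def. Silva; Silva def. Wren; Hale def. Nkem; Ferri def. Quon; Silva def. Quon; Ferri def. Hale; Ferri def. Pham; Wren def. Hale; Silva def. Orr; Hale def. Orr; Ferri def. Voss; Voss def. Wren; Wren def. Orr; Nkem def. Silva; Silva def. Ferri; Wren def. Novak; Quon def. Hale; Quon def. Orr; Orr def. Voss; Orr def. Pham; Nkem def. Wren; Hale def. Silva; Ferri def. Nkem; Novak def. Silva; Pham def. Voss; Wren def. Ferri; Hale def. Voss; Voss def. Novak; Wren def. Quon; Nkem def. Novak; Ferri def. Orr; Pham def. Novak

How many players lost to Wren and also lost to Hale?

Wren beat: Ferri, Novak, Orr, Quon, Hale, Pham.
Hale beat: Voss, Novak, Nkem, Orr, Silva.
Both beat: Novak, Orr — 2.

2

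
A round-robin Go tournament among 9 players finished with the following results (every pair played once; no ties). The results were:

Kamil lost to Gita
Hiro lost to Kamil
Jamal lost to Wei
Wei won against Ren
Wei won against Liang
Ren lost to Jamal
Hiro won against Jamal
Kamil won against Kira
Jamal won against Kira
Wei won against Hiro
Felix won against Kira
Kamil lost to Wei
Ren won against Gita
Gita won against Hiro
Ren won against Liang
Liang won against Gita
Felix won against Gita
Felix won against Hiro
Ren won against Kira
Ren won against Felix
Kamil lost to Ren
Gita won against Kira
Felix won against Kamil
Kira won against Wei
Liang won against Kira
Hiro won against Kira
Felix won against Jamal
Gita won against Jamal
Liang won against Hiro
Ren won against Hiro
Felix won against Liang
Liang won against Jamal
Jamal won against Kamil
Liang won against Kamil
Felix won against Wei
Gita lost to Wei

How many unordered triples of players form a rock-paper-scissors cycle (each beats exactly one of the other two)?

Win totals: Jamal 3, Liang 5, Ren 6, Kira 1, Hiro 2, Wei 6, Gita 4, Kamil 2, Felix 7.
A player with w wins dominates both others in C(w,2) triples; summing gives 3 + 10 + 15 + 0 + 1 + 15 + 6 + 1 + 21 = 72 transitive triples.
Total triples C(9,3) = 84, so cyclic triples = 84 − 72 = 12.

12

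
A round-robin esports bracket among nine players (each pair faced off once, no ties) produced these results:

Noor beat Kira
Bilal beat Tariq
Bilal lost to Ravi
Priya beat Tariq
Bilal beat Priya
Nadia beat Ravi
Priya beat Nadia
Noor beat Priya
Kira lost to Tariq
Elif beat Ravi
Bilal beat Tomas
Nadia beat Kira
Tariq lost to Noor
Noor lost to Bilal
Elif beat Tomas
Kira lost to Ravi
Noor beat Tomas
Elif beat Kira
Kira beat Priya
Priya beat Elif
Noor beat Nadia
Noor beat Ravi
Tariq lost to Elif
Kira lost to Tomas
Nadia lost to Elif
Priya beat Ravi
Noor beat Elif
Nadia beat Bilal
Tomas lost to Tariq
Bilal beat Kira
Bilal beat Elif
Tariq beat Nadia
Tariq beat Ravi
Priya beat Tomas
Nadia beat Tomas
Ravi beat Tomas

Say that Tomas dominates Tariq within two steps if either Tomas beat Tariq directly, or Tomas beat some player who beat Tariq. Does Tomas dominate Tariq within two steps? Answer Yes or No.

Tomas did not beat Tariq directly.
Tomas beat Kira, but each of them lost to Tariq. No two-step path.

No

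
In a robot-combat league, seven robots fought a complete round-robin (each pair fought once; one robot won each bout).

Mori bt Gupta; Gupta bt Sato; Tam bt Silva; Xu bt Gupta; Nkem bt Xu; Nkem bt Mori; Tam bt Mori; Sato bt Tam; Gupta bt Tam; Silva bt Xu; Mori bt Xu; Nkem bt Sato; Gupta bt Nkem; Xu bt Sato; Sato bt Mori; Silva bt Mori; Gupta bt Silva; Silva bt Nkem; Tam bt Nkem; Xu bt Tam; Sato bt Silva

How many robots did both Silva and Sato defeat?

1

Silva beat: Mori, Xu, Nkem.
Sato beat: Mori, Tam, Silva.
Both beat: Mori — 1.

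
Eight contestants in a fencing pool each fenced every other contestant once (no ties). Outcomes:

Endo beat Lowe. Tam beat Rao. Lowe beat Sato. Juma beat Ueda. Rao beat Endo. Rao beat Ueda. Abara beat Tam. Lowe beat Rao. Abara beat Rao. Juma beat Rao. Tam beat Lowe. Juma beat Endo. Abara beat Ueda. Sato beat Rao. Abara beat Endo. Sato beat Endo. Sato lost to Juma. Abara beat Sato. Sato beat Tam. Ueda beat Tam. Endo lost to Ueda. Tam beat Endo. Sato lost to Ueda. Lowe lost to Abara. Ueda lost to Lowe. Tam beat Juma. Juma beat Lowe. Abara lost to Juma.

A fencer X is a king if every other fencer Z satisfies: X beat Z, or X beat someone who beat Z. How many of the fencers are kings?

Sato cannot reach Abara in two steps.
Lowe cannot reach Juma, Abara in two steps.
Ueda cannot reach Abara in two steps.
Juma reaches everyone (king).
Abara reaches everyone (king).
Rao cannot reach Juma, Abara in two steps.
Tam reaches everyone (king).
Endo cannot reach Juma, Abara, Tam in two steps.
Kings: Juma, Abara, Tam — 3.

3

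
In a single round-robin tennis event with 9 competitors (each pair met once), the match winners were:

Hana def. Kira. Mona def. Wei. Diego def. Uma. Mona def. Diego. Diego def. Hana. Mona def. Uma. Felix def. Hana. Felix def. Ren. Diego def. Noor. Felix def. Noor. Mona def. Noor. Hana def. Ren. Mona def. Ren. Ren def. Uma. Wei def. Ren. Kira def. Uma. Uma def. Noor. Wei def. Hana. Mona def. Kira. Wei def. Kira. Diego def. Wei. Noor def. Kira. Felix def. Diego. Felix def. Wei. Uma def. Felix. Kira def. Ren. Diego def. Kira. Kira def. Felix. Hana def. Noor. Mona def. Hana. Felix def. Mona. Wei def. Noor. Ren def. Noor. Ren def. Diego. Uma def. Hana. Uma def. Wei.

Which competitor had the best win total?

Mona

Win totals: Mona 7, Diego 5, Kira 3, Ren 3, Wei 4, Uma 4, Noor 1, Hana 3, Felix 6.
Mona leads with 7 wins (next highest: 6).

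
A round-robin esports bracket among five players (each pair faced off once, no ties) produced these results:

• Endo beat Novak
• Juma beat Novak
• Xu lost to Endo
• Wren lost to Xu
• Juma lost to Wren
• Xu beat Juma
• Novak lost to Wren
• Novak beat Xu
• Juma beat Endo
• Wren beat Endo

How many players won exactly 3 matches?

Win totals: Novak 1, Juma 2, Wren 3, Xu 2, Endo 2.
Exactly 3: Wren — 1 player.

1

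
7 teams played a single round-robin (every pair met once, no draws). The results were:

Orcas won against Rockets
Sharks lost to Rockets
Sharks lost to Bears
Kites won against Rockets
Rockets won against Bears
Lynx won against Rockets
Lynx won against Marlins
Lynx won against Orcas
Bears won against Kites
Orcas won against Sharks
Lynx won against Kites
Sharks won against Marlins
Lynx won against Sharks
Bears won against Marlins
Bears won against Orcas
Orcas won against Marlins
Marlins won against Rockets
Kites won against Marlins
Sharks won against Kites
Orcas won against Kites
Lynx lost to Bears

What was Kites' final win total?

2

Kites' results: beat Rockets, Marlins; lost to Sharks, Orcas, Bears, Lynx.
That is 2 wins.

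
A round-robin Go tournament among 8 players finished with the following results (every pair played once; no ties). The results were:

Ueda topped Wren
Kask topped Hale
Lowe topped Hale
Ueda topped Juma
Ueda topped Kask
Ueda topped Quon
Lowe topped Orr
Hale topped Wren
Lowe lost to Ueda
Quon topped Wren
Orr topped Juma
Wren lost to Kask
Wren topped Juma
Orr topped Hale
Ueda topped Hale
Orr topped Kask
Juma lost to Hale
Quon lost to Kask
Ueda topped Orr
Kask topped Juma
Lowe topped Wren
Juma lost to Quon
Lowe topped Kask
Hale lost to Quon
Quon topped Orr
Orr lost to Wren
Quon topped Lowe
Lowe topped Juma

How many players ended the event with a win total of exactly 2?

Win totals: Lowe 5, Wren 2, Orr 3, Juma 0, Quon 5, Kask 4, Ueda 7, Hale 2.
Exactly 2: Wren, Hale — 2 players.

2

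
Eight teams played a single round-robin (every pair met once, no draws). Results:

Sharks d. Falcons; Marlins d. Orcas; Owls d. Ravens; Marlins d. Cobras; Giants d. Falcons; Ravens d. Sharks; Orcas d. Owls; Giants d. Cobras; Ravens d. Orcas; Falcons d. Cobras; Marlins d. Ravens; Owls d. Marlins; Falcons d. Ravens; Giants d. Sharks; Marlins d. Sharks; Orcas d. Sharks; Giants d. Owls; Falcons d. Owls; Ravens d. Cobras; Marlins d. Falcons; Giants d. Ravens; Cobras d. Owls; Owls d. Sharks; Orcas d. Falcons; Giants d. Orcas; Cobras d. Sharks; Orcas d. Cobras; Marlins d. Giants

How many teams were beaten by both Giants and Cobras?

2

Giants beat: Sharks, Orcas, Cobras, Owls, Falcons, Ravens.
Cobras beat: Sharks, Owls.
Both beat: Sharks, Owls — 2.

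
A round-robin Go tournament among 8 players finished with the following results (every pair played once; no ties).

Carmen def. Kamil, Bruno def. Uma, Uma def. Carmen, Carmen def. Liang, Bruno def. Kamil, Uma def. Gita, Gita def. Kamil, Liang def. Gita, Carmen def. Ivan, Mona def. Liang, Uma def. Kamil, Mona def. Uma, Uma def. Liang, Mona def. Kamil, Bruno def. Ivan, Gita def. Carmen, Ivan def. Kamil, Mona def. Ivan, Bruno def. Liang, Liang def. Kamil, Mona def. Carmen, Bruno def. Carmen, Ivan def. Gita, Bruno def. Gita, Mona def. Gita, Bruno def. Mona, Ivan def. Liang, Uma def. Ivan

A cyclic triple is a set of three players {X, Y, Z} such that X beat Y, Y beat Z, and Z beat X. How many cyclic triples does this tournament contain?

Win totals: Bruno 7, Liang 2, Uma 5, Carmen 3, Mona 6, Ivan 3, Gita 2, Kamil 0.
A player with w wins dominates both others in C(w,2) triples; summing gives 21 + 1 + 10 + 3 + 15 + 3 + 1 + 0 = 54 transitive triples.
Total triples C(8,3) = 56, so cyclic triples = 56 − 54 = 2.

2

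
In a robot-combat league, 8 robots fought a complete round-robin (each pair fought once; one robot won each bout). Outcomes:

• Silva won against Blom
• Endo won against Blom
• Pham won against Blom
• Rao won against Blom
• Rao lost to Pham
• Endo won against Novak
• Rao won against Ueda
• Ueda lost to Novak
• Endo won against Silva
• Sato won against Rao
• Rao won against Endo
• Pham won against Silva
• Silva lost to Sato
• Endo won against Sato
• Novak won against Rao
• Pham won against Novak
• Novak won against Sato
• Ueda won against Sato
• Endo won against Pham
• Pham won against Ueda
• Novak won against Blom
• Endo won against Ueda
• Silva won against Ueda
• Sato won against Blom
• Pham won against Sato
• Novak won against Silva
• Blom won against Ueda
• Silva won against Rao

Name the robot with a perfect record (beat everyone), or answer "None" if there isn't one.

None

Highest win total is Pham with 6 (out of 7 possible).
Pham lost to Endo, so no robot went undefeated.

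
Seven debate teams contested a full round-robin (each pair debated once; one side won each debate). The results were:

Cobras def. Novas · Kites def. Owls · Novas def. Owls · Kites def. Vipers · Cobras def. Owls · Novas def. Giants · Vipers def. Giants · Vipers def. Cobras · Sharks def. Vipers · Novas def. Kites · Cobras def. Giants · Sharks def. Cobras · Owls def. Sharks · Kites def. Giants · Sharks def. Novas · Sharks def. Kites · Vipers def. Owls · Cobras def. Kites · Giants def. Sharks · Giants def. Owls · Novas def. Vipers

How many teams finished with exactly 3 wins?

Win totals: Novas 4, Sharks 4, Vipers 3, Giants 2, Cobras 4, Owls 1, Kites 3.
Exactly 3: Vipers, Kites — 2 teams.

2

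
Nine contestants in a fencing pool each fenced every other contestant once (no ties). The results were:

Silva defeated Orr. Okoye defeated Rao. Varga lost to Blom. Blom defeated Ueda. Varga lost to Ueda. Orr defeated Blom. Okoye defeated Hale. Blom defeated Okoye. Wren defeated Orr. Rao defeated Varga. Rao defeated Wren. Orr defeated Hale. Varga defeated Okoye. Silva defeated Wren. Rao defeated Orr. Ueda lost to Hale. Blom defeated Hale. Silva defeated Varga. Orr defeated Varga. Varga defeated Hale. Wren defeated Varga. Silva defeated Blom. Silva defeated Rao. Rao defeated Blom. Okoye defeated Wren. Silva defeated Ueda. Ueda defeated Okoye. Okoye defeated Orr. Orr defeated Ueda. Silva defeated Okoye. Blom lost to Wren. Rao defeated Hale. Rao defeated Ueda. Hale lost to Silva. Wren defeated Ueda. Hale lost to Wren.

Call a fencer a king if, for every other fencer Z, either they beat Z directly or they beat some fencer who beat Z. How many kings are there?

Silva reaches everyone (king).
Wren cannot reach Silva, Rao in two steps.
Rao cannot reach Silva in two steps.
Hale cannot reach Silva, Wren, Rao, Orr, Blom in two steps.
Varga cannot reach Silva, Blom in two steps.
Ueda cannot reach Silva, Blom in two steps.
Okoye cannot reach Silva in two steps.
Orr cannot reach Silva, Wren, Rao in two steps.
Blom cannot reach Silva in two steps.
Kings: Silva — 1.

1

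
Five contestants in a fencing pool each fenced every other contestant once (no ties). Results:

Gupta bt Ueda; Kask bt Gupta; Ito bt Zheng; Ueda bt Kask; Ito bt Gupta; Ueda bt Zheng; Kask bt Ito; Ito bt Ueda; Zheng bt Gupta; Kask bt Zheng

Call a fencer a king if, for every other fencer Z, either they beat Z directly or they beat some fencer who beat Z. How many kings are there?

3

Zheng cannot reach Ito, Kask in two steps.
Ito reaches everyone (king).
Kask reaches everyone (king).
Gupta cannot reach Ito in two steps.
Ueda reaches everyone (king).
Kings: Ito, Kask, Ueda — 3.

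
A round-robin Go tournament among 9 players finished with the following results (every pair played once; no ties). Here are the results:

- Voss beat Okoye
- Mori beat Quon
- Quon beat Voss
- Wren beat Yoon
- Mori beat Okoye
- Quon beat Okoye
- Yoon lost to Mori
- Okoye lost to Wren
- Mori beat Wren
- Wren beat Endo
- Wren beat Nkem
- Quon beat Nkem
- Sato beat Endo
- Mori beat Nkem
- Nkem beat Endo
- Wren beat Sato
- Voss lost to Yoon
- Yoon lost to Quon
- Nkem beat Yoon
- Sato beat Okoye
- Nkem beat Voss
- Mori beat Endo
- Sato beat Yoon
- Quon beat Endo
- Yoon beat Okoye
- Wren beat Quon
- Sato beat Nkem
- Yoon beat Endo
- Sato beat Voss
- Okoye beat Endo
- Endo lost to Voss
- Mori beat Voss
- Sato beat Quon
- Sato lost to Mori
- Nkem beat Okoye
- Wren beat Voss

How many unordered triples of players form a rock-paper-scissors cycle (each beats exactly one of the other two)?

Win totals: Wren 7, Okoye 1, Endo 0, Yoon 3, Voss 2, Quon 5, Sato 6, Nkem 4, Mori 8.
A player with w wins dominates both others in C(w,2) triples; summing gives 21 + 0 + 0 + 3 + 1 + 10 + 15 + 6 + 28 = 84 transitive triples.
Total triples C(9,3) = 84, so cyclic triples = 84 − 84 = 0.

0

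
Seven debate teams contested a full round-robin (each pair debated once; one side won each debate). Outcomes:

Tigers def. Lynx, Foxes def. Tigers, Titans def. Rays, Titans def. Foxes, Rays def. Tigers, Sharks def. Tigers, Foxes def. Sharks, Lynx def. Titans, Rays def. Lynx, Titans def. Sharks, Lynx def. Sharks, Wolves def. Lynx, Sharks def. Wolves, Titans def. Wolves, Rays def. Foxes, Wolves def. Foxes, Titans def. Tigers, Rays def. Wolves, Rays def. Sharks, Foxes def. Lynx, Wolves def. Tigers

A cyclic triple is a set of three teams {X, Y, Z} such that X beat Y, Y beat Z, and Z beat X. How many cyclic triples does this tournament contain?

Win totals: Sharks 2, Lynx 2, Rays 5, Wolves 3, Foxes 3, Tigers 1, Titans 5.
A team with w wins dominates both others in C(w,2) triples; summing gives 1 + 1 + 10 + 3 + 3 + 0 + 10 = 28 transitive triples.
Total triples C(7,3) = 35, so cyclic triples = 35 − 28 = 7.

7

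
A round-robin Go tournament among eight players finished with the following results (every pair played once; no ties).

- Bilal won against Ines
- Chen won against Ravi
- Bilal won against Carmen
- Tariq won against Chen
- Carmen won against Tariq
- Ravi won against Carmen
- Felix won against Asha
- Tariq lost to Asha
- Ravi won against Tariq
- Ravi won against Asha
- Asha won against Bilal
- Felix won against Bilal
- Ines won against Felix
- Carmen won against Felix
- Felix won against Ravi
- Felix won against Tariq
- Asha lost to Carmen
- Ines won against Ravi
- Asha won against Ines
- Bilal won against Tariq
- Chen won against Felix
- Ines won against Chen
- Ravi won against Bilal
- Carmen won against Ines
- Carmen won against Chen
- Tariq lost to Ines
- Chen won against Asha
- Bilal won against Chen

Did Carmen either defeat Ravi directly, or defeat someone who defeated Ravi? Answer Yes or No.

Yes

Carmen did not beat Ravi directly.
Carmen beat Felix, Chen, Tariq, Ines, Asha. Of those, Felix beat Ravi.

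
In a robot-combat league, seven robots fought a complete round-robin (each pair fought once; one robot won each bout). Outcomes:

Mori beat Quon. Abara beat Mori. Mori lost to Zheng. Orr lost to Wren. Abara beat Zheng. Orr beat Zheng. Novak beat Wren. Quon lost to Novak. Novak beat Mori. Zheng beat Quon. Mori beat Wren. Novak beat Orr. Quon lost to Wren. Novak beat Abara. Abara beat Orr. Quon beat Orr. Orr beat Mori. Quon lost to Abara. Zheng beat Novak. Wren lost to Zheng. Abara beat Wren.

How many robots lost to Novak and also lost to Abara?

4

Novak beat: Quon, Mori, Abara, Wren, Orr.
Abara beat: Quon, Mori, Wren, Orr, Zheng.
Both beat: Quon, Mori, Wren, Orr — 4.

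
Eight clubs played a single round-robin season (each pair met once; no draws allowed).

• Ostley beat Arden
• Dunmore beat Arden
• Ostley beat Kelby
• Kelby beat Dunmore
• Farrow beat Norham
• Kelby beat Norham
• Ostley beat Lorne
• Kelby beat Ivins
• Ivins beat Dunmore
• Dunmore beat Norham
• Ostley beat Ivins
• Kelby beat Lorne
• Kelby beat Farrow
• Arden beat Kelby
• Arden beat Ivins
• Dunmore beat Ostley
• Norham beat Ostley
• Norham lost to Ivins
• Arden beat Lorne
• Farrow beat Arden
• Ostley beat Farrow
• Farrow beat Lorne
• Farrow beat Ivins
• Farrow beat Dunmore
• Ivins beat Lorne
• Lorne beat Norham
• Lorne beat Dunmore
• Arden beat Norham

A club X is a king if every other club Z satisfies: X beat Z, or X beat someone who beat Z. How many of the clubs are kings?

5

Norham cannot reach Dunmore in two steps.
Lorne cannot reach Kelby, Ivins, Farrow in two steps.
Kelby reaches everyone (king).
Dunmore reaches everyone (king).
Arden reaches everyone (king).
Ivins cannot reach Kelby, Farrow in two steps.
Ostley reaches everyone (king).
Farrow reaches everyone (king).
Kings: Kelby, Dunmore, Arden, Ostley, Farrow — 5.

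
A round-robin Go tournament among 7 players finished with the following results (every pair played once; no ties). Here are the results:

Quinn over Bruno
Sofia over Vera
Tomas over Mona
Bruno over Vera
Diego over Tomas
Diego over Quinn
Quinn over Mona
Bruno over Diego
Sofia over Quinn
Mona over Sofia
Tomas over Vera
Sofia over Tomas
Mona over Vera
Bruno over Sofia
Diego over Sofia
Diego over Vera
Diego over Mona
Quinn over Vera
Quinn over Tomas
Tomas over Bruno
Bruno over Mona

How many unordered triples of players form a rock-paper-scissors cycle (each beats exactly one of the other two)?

Win totals: Sofia 3, Diego 5, Vera 0, Mona 2, Bruno 4, Tomas 3, Quinn 4.
A player with w wins dominates both others in C(w,2) triples; summing gives 3 + 10 + 0 + 1 + 6 + 3 + 6 = 29 transitive triples.
Total triples C(7,3) = 35, so cyclic triples = 35 − 29 = 6.

6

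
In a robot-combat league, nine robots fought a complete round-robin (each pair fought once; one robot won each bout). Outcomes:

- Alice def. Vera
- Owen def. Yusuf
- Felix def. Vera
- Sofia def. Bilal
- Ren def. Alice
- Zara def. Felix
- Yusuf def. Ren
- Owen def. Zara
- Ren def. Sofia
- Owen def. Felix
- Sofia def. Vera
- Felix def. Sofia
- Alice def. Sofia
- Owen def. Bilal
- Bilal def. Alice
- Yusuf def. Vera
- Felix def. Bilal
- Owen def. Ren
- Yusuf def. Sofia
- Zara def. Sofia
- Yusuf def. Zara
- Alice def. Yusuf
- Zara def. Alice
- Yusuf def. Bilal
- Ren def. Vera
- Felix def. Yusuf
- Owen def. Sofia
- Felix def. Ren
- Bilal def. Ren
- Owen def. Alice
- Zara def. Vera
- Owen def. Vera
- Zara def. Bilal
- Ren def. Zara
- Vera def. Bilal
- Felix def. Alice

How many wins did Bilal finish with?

Bilal's results: beat Alice, Ren; lost to Yusuf, Vera, Owen, Sofia, Zara, Felix.
That is 2 wins.

2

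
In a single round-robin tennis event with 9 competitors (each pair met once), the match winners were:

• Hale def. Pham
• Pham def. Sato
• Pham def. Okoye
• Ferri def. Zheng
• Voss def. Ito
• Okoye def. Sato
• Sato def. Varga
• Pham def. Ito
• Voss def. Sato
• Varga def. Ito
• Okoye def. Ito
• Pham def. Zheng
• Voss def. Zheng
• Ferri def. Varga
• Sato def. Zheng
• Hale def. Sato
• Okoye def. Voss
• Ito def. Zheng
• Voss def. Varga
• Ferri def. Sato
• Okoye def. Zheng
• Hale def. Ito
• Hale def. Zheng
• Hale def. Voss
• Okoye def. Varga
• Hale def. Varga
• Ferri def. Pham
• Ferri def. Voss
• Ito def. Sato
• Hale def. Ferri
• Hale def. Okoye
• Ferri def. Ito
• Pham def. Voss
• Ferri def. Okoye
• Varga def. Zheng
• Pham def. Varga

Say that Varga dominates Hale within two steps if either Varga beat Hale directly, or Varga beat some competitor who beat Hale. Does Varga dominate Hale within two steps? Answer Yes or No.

No

Varga did not beat Hale directly.
Varga beat Zheng, Ito, but each of them lost to Hale. No two-step path.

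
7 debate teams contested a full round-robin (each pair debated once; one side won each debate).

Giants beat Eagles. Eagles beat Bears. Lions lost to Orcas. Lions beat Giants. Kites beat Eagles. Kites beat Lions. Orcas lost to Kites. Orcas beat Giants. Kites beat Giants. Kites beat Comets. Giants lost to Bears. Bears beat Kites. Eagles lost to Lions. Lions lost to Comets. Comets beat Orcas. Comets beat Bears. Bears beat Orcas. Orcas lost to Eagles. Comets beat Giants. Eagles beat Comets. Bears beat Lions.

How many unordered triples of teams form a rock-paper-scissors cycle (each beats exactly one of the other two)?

8

Win totals: Lions 2, Bears 4, Kites 5, Comets 4, Eagles 3, Giants 1, Orcas 2.
A team with w wins dominates both others in C(w,2) triples; summing gives 1 + 6 + 10 + 6 + 3 + 0 + 1 = 27 transitive triples.
Total triples C(7,3) = 35, so cyclic triples = 35 − 27 = 8.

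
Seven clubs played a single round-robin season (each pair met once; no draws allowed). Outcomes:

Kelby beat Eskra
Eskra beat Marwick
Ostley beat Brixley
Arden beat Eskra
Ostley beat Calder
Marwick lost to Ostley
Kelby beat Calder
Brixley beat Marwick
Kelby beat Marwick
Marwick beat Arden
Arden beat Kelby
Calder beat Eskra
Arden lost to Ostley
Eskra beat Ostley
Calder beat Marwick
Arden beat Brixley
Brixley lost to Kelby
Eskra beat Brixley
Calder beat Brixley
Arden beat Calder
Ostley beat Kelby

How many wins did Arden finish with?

Arden's results: beat Eskra, Kelby, Calder, Brixley; lost to Ostley, Marwick.
That is 4 wins.

4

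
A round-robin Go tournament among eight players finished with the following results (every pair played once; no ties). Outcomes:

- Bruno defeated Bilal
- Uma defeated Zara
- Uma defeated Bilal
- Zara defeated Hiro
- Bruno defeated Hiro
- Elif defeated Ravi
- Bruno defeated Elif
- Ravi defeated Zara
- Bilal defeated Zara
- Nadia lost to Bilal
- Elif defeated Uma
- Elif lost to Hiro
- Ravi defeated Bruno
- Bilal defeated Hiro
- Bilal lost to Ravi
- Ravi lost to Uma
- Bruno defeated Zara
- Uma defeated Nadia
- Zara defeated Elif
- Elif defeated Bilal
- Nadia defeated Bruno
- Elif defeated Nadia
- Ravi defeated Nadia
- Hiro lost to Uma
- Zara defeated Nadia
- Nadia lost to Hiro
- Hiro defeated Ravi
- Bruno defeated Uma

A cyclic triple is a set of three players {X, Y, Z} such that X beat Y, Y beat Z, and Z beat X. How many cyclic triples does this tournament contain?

15

Win totals: Nadia 1, Ravi 4, Bruno 5, Bilal 3, Elif 4, Zara 3, Uma 5, Hiro 3.
A player with w wins dominates both others in C(w,2) triples; summing gives 0 + 6 + 10 + 3 + 6 + 3 + 10 + 3 = 41 transitive triples.
Total triples C(8,3) = 56, so cyclic triples = 56 − 41 = 15.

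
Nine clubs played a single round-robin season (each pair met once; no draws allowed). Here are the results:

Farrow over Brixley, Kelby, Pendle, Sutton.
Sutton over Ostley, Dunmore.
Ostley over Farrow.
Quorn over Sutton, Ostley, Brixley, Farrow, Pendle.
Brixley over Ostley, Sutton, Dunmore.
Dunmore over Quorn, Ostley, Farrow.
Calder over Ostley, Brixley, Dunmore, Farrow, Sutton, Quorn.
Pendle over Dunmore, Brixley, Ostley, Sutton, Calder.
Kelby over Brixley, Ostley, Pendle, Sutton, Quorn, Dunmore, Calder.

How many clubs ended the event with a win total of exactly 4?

1

Win totals: Quorn 5, Brixley 3, Sutton 2, Calder 6, Farrow 4, Dunmore 3, Kelby 7, Pendle 5, Ostley 1.
Exactly 4: Farrow — 1 club.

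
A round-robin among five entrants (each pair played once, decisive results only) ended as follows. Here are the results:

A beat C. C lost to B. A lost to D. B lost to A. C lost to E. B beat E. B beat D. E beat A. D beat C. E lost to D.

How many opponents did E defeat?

2

E's results: beat A, C; lost to B, D.
That is 2 wins.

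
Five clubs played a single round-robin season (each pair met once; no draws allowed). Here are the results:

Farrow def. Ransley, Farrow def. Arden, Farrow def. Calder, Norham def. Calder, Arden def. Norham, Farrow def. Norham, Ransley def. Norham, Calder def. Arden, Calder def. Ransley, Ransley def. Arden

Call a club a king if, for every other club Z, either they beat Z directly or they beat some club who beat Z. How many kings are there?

1

Farrow reaches everyone (king).
Norham cannot reach Farrow in two steps.
Calder cannot reach Farrow in two steps.
Arden cannot reach Farrow, Ransley in two steps.
Ransley cannot reach Farrow in two steps.
Kings: Farrow — 1.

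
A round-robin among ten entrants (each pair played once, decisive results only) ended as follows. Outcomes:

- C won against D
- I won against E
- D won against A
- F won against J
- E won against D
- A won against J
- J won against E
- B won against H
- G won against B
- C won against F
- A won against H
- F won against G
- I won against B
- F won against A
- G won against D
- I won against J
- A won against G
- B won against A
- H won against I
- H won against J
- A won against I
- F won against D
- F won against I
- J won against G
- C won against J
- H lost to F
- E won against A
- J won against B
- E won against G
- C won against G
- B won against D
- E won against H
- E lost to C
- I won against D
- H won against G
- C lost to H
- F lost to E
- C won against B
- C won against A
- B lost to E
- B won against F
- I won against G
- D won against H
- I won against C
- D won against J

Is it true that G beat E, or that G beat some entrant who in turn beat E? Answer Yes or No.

G did not beat E directly.
G beat B, D, but each of them lost to E. No two-step path.

No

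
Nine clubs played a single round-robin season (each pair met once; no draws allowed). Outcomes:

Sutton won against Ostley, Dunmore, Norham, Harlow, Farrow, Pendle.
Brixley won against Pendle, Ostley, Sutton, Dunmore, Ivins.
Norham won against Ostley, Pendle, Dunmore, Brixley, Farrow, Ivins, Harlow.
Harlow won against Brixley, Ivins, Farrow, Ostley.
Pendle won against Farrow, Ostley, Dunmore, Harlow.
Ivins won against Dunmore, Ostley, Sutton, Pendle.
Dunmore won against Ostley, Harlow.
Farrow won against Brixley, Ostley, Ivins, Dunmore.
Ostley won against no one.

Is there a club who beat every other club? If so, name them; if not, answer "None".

None

Highest win total is Norham with 7 (out of 8 possible).
Norham lost to Sutton, so no club went undefeated.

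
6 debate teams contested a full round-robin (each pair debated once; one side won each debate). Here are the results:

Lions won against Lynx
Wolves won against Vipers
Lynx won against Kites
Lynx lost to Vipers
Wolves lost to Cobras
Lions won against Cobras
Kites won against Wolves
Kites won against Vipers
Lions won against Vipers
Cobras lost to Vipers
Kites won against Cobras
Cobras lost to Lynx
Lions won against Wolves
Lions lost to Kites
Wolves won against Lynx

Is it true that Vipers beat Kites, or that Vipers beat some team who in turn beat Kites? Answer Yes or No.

Vipers did not beat Kites directly.
Vipers beat Lynx, Cobras. Of those, Lynx beat Kites.

Yes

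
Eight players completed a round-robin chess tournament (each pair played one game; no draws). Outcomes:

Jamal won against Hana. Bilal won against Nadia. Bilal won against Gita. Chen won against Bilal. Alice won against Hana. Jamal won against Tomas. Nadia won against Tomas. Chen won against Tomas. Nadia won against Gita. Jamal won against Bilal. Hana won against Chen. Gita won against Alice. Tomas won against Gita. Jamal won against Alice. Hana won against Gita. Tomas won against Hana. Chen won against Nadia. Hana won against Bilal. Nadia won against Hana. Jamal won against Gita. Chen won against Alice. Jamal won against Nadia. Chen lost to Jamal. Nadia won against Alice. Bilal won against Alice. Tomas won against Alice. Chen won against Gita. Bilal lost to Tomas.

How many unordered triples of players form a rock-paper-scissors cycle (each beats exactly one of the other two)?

7

Win totals: Hana 3, Bilal 3, Nadia 4, Gita 1, Tomas 4, Chen 5, Alice 1, Jamal 7.
A player with w wins dominates both others in C(w,2) triples; summing gives 3 + 3 + 6 + 0 + 6 + 10 + 0 + 21 = 49 transitive triples.
Total triples C(8,3) = 56, so cyclic triples = 56 − 49 = 7.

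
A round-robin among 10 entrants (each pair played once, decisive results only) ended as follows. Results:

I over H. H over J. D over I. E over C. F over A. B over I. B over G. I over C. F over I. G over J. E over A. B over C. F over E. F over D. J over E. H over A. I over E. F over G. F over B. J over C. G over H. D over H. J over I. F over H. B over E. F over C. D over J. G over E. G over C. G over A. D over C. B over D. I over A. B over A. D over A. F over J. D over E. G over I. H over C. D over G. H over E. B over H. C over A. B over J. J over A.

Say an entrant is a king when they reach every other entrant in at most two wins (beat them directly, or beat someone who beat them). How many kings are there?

A cannot reach B, C, D, E, F, G, H, I, J in two steps.
B cannot reach F in two steps.
C cannot reach B, D, E, F, G, H, I, J in two steps.
D cannot reach B, F in two steps.
E cannot reach B, D, F, G, H, I, J in two steps.
F reaches everyone (king).
G cannot reach B, D, F in two steps.
H cannot reach B, D, F, G in two steps.
I cannot reach B, D, F, G in two steps.
J cannot reach B, D, F, G in two steps.
Kings: F — 1.

1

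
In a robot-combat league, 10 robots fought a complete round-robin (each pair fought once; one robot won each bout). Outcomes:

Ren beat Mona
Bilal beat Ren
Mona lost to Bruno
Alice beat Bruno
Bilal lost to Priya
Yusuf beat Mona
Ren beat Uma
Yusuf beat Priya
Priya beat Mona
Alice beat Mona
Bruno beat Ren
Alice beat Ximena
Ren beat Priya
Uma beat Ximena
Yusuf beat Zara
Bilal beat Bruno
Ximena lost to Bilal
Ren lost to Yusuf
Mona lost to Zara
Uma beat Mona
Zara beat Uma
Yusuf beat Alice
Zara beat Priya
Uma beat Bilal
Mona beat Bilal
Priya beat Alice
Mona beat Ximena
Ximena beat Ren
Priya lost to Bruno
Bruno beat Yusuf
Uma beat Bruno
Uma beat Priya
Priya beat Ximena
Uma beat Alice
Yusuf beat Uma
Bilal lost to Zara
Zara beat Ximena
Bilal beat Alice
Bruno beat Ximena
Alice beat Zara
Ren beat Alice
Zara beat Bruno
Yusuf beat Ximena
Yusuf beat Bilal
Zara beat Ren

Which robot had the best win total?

Win totals: Priya 4, Bilal 4, Ren 4, Yusuf 8, Zara 7, Mona 2, Alice 4, Bruno 5, Ximena 1, Uma 6.
Yusuf leads with 8 wins (next highest: 7).

Yusuf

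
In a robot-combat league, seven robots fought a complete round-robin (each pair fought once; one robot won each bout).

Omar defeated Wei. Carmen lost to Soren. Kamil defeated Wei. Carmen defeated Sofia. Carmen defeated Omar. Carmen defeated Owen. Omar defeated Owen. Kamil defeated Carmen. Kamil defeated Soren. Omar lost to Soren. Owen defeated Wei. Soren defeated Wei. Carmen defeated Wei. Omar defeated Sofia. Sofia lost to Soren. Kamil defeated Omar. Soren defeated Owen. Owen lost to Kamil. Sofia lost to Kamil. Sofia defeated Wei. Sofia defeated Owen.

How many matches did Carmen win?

Carmen's results: beat Sofia, Omar, Owen, Wei; lost to Soren, Kamil.
That is 4 wins.

4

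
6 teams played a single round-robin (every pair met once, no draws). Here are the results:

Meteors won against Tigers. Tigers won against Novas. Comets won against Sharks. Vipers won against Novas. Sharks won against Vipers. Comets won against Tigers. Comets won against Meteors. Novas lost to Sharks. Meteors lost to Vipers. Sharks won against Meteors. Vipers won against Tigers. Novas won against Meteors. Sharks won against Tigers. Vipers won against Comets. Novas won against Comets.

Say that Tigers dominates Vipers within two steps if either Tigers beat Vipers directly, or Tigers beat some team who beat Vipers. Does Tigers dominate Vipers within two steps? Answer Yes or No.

No

Tigers did not beat Vipers directly.
Tigers beat Novas, but each of them lost to Vipers. No two-step path.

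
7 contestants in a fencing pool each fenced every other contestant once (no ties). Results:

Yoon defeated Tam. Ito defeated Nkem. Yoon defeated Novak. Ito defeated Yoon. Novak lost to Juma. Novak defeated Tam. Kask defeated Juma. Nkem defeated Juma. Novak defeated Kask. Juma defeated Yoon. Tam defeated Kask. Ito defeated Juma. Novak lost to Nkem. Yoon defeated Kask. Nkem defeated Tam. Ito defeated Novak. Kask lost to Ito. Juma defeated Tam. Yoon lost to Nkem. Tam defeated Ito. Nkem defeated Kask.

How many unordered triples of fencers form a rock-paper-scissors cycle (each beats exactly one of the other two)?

Win totals: Nkem 5, Tam 2, Yoon 3, Ito 5, Novak 2, Juma 3, Kask 1.
A fencer with w wins dominates both others in C(w,2) triples; summing gives 10 + 1 + 3 + 10 + 1 + 3 + 0 = 28 transitive triples.
Total triples C(7,3) = 35, so cyclic triples = 35 − 28 = 7.

7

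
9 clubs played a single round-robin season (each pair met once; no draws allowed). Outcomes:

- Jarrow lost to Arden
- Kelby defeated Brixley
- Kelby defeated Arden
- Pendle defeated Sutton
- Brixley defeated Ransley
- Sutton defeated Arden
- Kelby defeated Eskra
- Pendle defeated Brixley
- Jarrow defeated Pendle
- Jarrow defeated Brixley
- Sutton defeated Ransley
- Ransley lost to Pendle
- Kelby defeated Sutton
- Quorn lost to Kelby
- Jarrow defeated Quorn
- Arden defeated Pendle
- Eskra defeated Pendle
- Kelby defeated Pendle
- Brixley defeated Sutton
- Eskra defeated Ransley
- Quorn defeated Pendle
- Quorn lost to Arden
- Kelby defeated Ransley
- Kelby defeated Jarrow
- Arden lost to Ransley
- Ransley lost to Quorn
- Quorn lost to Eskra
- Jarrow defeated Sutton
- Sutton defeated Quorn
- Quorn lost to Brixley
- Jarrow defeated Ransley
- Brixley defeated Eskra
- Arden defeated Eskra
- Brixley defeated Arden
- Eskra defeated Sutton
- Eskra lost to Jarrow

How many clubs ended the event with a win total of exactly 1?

Win totals: Sutton 3, Arden 4, Kelby 8, Ransley 1, Quorn 2, Eskra 4, Jarrow 6, Pendle 3, Brixley 5.
Exactly 1: Ransley — 1 club.

1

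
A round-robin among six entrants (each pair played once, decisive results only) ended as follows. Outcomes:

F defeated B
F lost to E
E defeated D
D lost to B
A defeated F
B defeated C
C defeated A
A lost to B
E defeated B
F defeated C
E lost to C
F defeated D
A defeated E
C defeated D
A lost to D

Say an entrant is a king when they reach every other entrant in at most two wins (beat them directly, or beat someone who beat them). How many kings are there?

A reaches everyone (king).
B reaches everyone (king).
C reaches everyone (king).
D cannot reach B, C in two steps.
E reaches everyone (king).
F reaches everyone (king).
Kings: A, B, C, E, F — 5.

5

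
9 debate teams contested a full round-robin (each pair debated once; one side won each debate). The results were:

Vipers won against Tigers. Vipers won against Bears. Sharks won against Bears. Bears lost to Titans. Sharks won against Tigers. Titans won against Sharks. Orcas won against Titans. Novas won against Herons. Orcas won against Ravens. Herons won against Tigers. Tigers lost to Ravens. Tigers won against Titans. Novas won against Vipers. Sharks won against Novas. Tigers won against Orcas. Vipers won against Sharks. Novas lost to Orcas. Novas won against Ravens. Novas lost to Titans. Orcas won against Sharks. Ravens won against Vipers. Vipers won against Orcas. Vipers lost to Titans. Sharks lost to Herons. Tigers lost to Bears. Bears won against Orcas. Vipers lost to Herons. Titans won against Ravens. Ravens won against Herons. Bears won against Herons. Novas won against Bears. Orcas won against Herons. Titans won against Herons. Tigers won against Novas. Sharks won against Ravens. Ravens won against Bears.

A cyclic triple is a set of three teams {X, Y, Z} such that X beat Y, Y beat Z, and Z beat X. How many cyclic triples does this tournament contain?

26

Win totals: Orcas 5, Herons 3, Sharks 4, Bears 3, Tigers 3, Vipers 4, Novas 4, Titans 6, Ravens 4.
A team with w wins dominates both others in C(w,2) triples; summing gives 10 + 3 + 6 + 3 + 3 + 6 + 6 + 15 + 6 = 58 transitive triples.
Total triples C(9,3) = 84, so cyclic triples = 84 − 58 = 26.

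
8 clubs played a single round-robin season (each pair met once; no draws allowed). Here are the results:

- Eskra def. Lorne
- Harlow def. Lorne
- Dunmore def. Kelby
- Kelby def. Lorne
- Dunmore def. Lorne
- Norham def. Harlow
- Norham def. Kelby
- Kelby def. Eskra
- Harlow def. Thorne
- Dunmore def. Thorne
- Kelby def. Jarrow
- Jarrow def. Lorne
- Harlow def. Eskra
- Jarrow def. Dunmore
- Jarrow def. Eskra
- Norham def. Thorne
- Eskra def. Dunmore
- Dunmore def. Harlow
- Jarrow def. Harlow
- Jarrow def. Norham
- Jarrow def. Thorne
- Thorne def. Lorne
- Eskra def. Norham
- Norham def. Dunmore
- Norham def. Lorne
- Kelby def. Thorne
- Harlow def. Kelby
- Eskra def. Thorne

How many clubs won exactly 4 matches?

Win totals: Dunmore 4, Eskra 4, Harlow 4, Kelby 4, Thorne 1, Lorne 0, Norham 5, Jarrow 6.
Exactly 4: Dunmore, Eskra, Harlow, Kelby — 4 clubs.

4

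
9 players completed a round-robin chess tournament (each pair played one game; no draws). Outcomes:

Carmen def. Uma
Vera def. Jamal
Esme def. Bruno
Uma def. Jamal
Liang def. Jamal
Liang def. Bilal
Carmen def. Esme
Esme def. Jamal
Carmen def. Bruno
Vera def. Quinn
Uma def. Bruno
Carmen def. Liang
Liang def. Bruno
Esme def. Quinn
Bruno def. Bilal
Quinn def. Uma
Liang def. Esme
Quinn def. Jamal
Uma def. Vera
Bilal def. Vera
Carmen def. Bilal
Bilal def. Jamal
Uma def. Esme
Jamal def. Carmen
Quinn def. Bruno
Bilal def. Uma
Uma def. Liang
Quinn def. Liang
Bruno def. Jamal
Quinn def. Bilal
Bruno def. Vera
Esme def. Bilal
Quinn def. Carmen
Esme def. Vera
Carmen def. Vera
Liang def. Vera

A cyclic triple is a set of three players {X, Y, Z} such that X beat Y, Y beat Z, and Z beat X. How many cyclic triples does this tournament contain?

Win totals: Vera 2, Esme 5, Bruno 3, Jamal 1, Quinn 6, Bilal 3, Liang 5, Carmen 6, Uma 5.
A player with w wins dominates both others in C(w,2) triples; summing gives 1 + 10 + 3 + 0 + 15 + 3 + 10 + 15 + 10 = 67 transitive triples.
Total triples C(9,3) = 84, so cyclic triples = 84 − 67 = 17.

17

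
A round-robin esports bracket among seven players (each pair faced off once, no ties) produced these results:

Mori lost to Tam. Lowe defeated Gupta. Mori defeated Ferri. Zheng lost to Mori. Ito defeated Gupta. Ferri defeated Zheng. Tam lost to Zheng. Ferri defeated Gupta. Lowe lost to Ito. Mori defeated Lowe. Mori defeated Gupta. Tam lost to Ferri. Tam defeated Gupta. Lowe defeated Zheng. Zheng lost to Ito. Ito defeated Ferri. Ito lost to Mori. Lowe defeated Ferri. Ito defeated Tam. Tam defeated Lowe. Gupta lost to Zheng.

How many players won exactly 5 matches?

2

Win totals: Tam 3, Mori 5, Ferri 3, Zheng 2, Ito 5, Lowe 3, Gupta 0.
Exactly 5: Mori, Ito — 2 players.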